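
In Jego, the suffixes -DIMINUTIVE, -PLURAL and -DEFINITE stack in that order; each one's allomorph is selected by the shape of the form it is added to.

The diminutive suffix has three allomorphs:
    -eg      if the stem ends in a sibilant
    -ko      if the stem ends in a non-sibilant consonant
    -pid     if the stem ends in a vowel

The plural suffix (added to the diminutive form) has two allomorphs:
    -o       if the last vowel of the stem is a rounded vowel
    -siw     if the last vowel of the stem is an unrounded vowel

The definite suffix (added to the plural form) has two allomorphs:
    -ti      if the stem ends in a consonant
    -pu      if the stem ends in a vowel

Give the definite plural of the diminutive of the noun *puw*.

puwkoopu

Since the final sound of *puw* is /w/ (a non-sibilant consonant), it takes -ko, giving *puwko*.
The diminutive form *puwko*: last vowel = /o/, a rounded vowel → -o → *puwkoo*.
The plural form *puwkoo* — final sound /o/ (a vowel) → -pu → *puwkoopu*.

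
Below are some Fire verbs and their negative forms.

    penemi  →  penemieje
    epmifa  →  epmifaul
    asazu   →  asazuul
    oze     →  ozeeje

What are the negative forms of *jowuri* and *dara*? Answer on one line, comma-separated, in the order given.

Looking at the last vowel of each stem: -eje when the last vowel of the stem is a front vowel (*penemi*, *oze*); -ul when the last vowel of the stem is a back vowel (*epmifa*, *asazu*).
Since the last vowel of *jowuri* is /i/ (a front vowel), it takes -eje, giving *jowurieje*.
*dara* — last vowel /a/ (a back vowel) → -ul → *daraul*.

jowurieje, daraul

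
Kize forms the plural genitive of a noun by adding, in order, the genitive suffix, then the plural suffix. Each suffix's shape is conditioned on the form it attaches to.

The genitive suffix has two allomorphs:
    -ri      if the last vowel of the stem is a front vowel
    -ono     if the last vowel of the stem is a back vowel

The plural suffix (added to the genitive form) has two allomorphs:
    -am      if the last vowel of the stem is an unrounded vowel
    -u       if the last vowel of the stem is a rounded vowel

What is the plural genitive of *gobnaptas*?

*gobnaptas* — last vowel /a/ (a back vowel) → -ono → *gobnaptasono*.
The genitive form *gobnaptasono*: last vowel = /o/, a rounded vowel → -u → *gobnaptasonou*.

gobnaptasonou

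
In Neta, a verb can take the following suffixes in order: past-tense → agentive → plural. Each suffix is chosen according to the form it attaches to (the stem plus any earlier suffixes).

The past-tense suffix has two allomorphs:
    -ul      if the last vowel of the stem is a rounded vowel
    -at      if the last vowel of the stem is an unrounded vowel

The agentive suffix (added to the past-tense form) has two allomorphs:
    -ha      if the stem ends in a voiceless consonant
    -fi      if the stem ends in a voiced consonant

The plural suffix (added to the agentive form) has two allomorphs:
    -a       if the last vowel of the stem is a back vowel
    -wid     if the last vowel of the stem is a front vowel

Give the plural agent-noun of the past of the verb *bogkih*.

*bogkih* — last vowel /i/ (an unrounded vowel) → -at → *bogkihat*.
The past-tense form *bogkihat*: final consonant = /t/, voiceless → -ha → *bogkihatha*.
Since the last vowel of the agentive form *bogkihatha* is /a/ (a back vowel), it takes -a, giving *bogkihathaa*.

bogkihathaa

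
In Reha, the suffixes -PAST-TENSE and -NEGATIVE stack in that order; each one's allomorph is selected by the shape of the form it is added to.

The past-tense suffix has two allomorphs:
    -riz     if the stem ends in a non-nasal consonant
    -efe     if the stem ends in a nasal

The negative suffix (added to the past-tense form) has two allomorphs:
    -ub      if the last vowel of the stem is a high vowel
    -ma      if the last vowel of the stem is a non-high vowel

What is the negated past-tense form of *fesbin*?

The final consonant of *fesbin* is /n/, which is a nasal, so the past-tense suffix is -efe, giving *fesbinefe*.
The past-tense form *fesbinefe*: last vowel = /e/, a non-high vowel → -ma → *fesbinefema*.

fesbinefema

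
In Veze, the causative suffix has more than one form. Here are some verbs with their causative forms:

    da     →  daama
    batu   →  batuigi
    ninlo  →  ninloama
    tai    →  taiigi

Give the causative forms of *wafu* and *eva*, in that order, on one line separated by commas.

Looking at the last vowel of each stem: -igi when the last vowel of the stem is a high vowel (*batu*, *tai*); -ama when the last vowel of the stem is a non-high vowel (*da*, *ninlo*).
*wafu*: last vowel = /u/, a high vowel → -igi → *wafuigi*.
Since the last vowel of *eva* is /a/ (a non-high vowel), it takes -ama, giving *evaama*.

wafuigi, evaama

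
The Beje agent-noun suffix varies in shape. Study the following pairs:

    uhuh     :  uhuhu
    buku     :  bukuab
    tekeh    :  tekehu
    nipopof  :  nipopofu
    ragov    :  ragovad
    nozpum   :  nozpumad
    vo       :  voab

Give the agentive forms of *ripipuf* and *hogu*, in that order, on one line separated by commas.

The suffix is conditioned by the final sound: -u when the stem ends in a voiceless consonant (*uhuh*, *tekeh*, *nipopof*); -ad when the stem ends in a voiced consonant (*ragov*, *nozpum*); -ab when the stem ends in a vowel (*buku*, *vo*).
*ripipuf*: final sound = /f/, a voiceless consonant → -u → *ripipufu*.
*hogu*: final sound = /u/, a vowel → -ab → *hoguab*.

ripipufu, hoguab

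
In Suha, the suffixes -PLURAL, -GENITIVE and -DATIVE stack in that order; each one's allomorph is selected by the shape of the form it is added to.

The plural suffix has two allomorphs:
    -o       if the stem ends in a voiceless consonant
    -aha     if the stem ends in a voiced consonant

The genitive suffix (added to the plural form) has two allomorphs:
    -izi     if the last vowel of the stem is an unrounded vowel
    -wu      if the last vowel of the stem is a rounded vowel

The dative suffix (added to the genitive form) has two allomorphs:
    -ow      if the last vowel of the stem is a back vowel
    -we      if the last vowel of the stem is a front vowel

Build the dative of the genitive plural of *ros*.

rosowuow

*ros* — final consonant /s/ (voiceless) → -o → *roso*.
The plural form *roso* — last vowel /o/ (a rounded vowel) → -wu → *rosowu*.
The genitive form *rosowu*: last vowel = /u/, a back vowel → -ow → *rosowuow*.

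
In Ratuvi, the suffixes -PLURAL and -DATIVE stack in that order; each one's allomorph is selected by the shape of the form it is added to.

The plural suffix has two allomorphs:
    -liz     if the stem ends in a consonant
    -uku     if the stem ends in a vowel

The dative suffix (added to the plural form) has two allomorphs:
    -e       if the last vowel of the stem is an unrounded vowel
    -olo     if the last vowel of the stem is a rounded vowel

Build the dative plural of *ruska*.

Since the final sound of *ruska* is /a/ (a vowel), it takes -uku, giving *ruskauku*.
The plural form *ruskauku* — last vowel /u/ (a rounded vowel) → -olo → *ruskaukuolo*.

ruskaukuolo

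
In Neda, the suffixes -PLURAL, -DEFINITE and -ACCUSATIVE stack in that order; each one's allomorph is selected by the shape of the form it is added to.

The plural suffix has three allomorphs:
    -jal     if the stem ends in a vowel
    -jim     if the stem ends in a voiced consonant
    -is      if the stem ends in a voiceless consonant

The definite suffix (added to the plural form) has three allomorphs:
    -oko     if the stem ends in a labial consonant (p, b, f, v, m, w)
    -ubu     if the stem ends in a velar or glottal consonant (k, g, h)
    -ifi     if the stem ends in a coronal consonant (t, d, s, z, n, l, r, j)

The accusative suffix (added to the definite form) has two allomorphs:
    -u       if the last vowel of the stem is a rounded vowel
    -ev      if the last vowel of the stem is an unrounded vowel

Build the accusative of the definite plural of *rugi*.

Since the final sound of *rugi* is /i/ (a vowel), it takes -jal, giving *rugijal*.
The final consonant of the plural form *rugijal* is /l/, which is coronal, so the definite suffix is -ifi, giving *rugijalifi*.
The definite form *rugijalifi*: last vowel = /i/, an unrounded vowel → -ev → *rugijalifiev*.

rugijalifiev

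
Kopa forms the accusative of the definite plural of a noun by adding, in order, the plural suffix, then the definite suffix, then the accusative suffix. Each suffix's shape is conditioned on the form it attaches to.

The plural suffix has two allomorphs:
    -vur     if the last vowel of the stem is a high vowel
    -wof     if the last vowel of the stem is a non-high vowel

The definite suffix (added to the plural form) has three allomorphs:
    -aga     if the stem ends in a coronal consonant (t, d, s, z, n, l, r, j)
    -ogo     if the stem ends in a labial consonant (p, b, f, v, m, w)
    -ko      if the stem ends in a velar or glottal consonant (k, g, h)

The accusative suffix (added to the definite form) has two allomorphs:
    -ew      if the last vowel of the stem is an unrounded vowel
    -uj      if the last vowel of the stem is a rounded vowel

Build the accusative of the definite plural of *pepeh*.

Since the last vowel of *pepeh* is /e/ (a non-high vowel), it takes -wof, giving *pepehwof*.
Since the final consonant of the plural form *pepehwof* is /f/ (labial), it takes -ogo, giving *pepehwofogo*.
Since the last vowel of the definite form *pepehwofogo* is /o/ (a rounded vowel), it takes -uj, giving *pepehwofogouj*.

pepehwofogouj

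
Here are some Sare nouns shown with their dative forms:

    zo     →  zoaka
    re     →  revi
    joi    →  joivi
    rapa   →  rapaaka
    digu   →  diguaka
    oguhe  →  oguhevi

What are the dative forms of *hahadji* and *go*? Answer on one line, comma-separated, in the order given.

The alternation tracks the last vowel of the stem — -vi when the last vowel of the stem is a front vowel (*re*, *joi*, *oguhe*); -aka when the last vowel of the stem is a back vowel (*zo*, *rapa*, *digu*).
*hahadji* — last vowel /i/ (a front vowel) → -vi → *hahadjivi*.
Since the last vowel of *go* is /o/ (a back vowel), it takes -aka, giving *goaka*.

hahadjivi, goaka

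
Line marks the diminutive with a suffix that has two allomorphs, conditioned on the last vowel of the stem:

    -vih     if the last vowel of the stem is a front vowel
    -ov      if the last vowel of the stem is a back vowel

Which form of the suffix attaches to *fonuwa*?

-ov

*fonuwa*: last vowel = /a/, a back vowel → -ov.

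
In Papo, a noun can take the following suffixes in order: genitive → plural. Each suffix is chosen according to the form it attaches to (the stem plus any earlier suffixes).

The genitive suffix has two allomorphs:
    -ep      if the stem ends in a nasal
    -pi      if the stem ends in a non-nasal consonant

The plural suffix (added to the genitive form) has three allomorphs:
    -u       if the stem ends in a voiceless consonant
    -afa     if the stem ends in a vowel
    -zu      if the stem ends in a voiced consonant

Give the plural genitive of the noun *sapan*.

*sapan*: final consonant = /n/, a nasal → -ep → *sapanep*.
The genitive form *sapanep*: final sound = /p/, a voiceless consonant → -u → *sapanepu*.

sapanepu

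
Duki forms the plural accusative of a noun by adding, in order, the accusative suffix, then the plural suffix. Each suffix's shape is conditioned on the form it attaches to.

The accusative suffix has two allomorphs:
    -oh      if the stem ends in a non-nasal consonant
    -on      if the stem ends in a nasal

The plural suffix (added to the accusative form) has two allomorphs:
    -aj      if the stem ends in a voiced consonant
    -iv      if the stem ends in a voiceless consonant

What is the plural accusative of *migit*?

migitohiv

*migit*: final consonant = /t/, non-nasal → -oh → *migitoh*.
Since the final consonant of the accusative form *migitoh* is /h/ (voiceless), it takes -iv, giving *migitohiv*.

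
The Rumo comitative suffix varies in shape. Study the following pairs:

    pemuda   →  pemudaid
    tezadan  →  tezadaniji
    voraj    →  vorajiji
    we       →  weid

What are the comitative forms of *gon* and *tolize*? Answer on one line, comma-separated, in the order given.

goniji, tolizeid

Looking at the final sound of each stem: -iji when the stem ends in a consonant (*tezadan*, *voraj*); -id when the stem ends in a vowel (*pemuda*, *we*).
*gon*: final sound = /n/, a consonant → -iji → *goniji*.
*tolize* — final sound /e/ (a vowel) → -id → *tolizeid*.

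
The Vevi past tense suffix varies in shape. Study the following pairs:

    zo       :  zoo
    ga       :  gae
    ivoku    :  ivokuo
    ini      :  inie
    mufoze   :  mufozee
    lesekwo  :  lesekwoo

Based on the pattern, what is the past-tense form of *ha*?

hae

The suffix is conditioned by the last vowel: -o when the last vowel of the stem is a rounded vowel (*zo*, *ivoku*, *lesekwo*); -e when the last vowel of the stem is an unrounded vowel (*ga*, *ini*, *mufoze*).
*ha* — last vowel /a/ (an unrounded vowel) → -e → *hae*.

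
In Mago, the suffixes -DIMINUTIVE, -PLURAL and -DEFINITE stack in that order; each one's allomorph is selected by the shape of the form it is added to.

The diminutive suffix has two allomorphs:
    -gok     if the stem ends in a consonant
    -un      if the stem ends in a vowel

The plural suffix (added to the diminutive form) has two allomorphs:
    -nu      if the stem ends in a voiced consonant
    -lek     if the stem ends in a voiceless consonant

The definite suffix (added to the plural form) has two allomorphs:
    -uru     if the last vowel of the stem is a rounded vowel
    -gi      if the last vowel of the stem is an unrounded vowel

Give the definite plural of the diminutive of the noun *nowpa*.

*nowpa* — final sound /a/ (a vowel) → -un → *nowpaun*.
The diminutive form *nowpaun*: final consonant = /n/, voiced → -nu → *nowpaunnu*.
The last vowel of the plural form *nowpaunnu* is /u/, which is a rounded vowel, so the definite suffix is -uru, giving *nowpaunnuuru*.

nowpaunnuuru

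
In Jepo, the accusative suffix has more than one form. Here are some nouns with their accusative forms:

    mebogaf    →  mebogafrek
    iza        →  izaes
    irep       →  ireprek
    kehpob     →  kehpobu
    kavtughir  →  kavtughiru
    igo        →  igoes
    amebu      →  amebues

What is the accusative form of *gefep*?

Looking at the final sound of each stem: -rek when the stem ends in a voiceless consonant (*mebogaf*, *irep*); -u when the stem ends in a voiced consonant (*kehpob*, *kavtughir*); -es when the stem ends in a vowel (*iza*, *igo*, *amebu*).
The final sound of *gefep* is /p/, which is a voiceless consonant, so the suffix is -rek, giving *gefeprek*.

gefeprek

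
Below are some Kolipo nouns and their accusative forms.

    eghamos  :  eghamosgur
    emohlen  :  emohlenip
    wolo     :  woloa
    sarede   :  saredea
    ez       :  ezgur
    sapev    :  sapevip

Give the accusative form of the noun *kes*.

kesgur

The alternation tracks the final sound of the stem — -gur when the stem ends in a sibilant (*eghamos*, *ez*); -ip when the stem ends in a non-sibilant consonant (*emohlen*, *sapev*); -a when the stem ends in a vowel (*wolo*, *sarede*).
*kes*: final sound = /s/, a sibilant → -gur → *kesgur*.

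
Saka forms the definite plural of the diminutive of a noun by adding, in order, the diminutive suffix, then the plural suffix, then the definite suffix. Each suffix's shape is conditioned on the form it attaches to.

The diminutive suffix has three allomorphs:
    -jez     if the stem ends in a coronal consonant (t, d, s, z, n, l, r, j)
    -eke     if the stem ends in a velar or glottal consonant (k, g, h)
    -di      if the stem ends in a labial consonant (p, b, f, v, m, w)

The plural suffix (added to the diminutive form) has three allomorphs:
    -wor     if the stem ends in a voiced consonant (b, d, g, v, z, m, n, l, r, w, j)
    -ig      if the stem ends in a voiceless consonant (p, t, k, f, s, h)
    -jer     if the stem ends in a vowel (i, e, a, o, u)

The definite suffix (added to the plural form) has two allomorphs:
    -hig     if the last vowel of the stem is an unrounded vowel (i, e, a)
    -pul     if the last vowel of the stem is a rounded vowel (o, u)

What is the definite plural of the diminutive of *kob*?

kobdijerhig

*kob* — final consonant /b/ (labial) → -di → *kobdi*.
The diminutive form *kobdi* — final sound /i/ (a vowel) → -jer → *kobdijer*.
The plural form *kobdijer*: last vowel = /e/, an unrounded vowel → -hig → *kobdijerhig*.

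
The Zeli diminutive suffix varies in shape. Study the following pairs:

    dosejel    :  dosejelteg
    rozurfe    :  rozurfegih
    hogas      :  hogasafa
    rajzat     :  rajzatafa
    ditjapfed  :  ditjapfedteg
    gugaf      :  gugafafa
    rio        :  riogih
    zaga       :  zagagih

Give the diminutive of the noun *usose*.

usosegih

The alternation tracks the final sound of the stem — -afa when the stem ends in a voiceless consonant (*hogas*, *rajzat*, *gugaf*); -teg when the stem ends in a voiced consonant (*dosejel*, *ditjapfed*); -gih when the stem ends in a vowel (*rozurfe*, *rio*, *zaga*).
*usose* — final sound /e/ (a vowel) → -gih → *usosegih*.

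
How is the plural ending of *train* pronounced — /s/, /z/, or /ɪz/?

The stem *train* ends in a voiced non-sibilant sound.
The plural suffix surfaces as /ɪz/ after sibilants, /s/ after other voiceless consonants, and /z/ after other voiced sounds.
So the plural -s on *train* is pronounced /z/.

/z/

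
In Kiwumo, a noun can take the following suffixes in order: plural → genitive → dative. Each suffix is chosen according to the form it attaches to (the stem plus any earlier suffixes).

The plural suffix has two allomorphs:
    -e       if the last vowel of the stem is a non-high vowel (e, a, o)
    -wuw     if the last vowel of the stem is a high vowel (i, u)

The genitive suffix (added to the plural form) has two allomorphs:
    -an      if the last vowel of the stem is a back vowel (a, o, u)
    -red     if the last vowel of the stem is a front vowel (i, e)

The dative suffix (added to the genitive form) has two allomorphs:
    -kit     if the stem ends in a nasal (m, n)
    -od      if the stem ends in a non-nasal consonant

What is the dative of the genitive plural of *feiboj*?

feibojeredod

The last vowel of *feiboj* is /o/, which is a non-high vowel, so the plural suffix is -e, giving *feiboje*.
The last vowel of the plural form *feiboje* is /e/, which is a front vowel, so the genitive suffix is -red, giving *feibojered*.
The genitive form *feibojered* — final consonant /d/ (non-nasal) → -od → *feibojeredod*.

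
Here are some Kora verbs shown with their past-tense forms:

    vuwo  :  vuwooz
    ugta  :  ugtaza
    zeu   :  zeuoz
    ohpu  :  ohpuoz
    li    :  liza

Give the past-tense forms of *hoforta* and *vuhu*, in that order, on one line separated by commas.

Looking at the last vowel of each stem: -oz when the last vowel of the stem is a rounded vowel (*vuwo*, *zeu*, *ohpu*); -za when the last vowel of the stem is an unrounded vowel (*ugta*, *li*).
The last vowel of *hoforta* is /a/, which is an unrounded vowel, so the suffix is -za, giving *hofortaza*.
Since the last vowel of *vuhu* is /u/ (a rounded vowel), it takes -oz, giving *vuhuoz*.

hofortaza, vuhuoz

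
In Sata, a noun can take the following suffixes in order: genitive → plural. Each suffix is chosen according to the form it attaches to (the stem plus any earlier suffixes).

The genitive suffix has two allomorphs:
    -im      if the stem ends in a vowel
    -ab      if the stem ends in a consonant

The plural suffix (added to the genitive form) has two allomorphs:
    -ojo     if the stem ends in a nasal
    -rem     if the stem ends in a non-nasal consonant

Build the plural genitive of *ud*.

*ud*: final sound = /d/, a consonant → -ab → *udab*.
The genitive form *udab* — final consonant /b/ (non-nasal) → -rem → *udabrem*.

udabrem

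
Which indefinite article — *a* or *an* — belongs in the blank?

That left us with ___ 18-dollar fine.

The indefinite article is chosen by the initial *sound* of the following word, not its spelling.
The number *18* is spoken "eighteen", beginning with /ˌeɪˈtiːn/ — a vowel sound.
So the article is *an*: That left us with an 18-dollar fine.

an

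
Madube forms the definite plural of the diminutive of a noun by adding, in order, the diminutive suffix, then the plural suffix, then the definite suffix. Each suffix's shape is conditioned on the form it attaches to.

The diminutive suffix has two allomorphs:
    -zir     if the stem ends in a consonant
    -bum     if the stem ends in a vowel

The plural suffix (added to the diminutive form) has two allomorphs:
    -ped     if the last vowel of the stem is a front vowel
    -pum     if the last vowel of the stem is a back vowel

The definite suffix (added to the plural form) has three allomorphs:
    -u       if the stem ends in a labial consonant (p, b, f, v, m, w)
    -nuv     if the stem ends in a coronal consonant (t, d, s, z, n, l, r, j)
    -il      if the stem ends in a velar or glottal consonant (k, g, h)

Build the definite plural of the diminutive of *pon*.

ponzirpednuv

*pon* — final sound /n/ (a consonant) → -zir → *ponzir*.
The last vowel of the diminutive form *ponzir* is /i/, which is a front vowel, so the plural suffix is -ped, giving *ponzirped*.
The plural form *ponzirped* — final consonant /d/ (coronal) → -nuv → *ponzirpednuv*.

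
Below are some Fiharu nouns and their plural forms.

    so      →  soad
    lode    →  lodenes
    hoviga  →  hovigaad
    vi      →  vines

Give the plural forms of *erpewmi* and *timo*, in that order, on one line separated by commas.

The suffix is conditioned by the last vowel: -nes when the last vowel of the stem is a front vowel (*lode*, *vi*); -ad when the last vowel of the stem is a back vowel (*so*, *hoviga*).
*erpewmi*: last vowel = /i/, a front vowel → -nes → *erpewmines*.
*timo*: last vowel = /o/, a back vowel → -ad → *timoad*.

erpewmines, timoad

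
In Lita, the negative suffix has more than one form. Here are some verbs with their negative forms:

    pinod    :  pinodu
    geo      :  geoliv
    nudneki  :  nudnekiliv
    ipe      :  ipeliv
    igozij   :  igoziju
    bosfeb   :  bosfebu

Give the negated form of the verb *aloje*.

alojeliv

The suffix is conditioned by the final sound: -u when the stem ends in a consonant (*pinod*, *igozij*, *bosfeb*); -liv when the stem ends in a vowel (*geo*, *nudneki*, *ipe*).
Since the final sound of *aloje* is /e/ (a vowel), it takes -liv, giving *alojeliv*.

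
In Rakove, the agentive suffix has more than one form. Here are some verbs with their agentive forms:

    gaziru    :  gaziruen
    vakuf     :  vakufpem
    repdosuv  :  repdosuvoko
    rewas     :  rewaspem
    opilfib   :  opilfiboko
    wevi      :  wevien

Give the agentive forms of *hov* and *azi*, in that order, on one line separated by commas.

The suffix is conditioned by the final sound: -pem when the stem ends in a voiceless consonant (*vakuf*, *rewas*); -oko when the stem ends in a voiced consonant (*repdosuv*, *opilfib*); -en when the stem ends in a vowel (*gaziru*, *wevi*).
*hov*: final sound = /v/, a voiced consonant → -oko → *hovoko*.
*azi*: final sound = /i/, a vowel → -en → *azien*.

hovoko, azien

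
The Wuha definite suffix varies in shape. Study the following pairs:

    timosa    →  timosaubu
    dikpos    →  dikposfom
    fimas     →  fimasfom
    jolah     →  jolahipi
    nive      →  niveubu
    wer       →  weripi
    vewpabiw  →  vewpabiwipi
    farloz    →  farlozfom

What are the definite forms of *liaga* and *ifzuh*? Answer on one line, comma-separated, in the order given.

liagaubu, ifzuhipi

The pattern is sibilance of the final sound: -fom when the stem ends in a sibilant (*dikpos*, *fimas*, *farloz*); -ipi when the stem ends in a non-sibilant consonant (*jolah*, *wer*, *vewpabiw*); -ubu when the stem ends in a vowel (*timosa*, *nive*).
The final sound of *liaga* is /a/, which is a vowel, so the suffix is -ubu, giving *liagaubu*.
Since the final sound of *ifzuh* is /h/ (a non-sibilant consonant), it takes -ipi, giving *ifzuhipi*.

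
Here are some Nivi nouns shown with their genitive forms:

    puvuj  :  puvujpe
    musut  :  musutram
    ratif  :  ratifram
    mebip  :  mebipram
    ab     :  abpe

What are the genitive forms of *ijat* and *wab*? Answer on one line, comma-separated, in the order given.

ijatram, wabpe

The alternation tracks the final consonant of the stem — -ram when the stem ends in a voiceless consonant (*musut*, *ratif*, *mebip*); -pe when the stem ends in a voiced consonant (*puvuj*, *ab*).
*ijat*: final consonant = /t/, voiceless → -ram → *ijatram*.
*wab*: final consonant = /b/, voiced → -pe → *wabpe*.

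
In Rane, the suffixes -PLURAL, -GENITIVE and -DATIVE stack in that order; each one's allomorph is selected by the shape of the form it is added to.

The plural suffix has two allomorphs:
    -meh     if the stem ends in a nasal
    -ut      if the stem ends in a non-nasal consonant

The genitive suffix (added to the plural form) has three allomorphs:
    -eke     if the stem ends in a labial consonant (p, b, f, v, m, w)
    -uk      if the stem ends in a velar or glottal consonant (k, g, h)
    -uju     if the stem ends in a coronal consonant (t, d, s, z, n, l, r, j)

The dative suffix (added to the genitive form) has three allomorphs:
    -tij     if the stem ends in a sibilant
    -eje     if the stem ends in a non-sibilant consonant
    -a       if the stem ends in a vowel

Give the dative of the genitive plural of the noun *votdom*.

votdommehukeje

The final consonant of *votdom* is /m/, which is a nasal, so the plural suffix is -meh, giving *votdommeh*.
The plural form *votdommeh* — final consonant /h/ (velar/glottal) → -uk → *votdommehuk*.
The genitive form *votdommehuk* — final sound /k/ (a non-sibilant consonant) → -eje → *votdommehukeje*.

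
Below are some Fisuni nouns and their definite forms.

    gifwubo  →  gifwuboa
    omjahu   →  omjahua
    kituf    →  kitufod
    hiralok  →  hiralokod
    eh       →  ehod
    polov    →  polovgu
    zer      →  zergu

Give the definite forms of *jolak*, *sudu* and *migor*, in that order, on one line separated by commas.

jolakod, sudua, migorgu

The alternation tracks the final sound of the stem — -od when the stem ends in a voiceless consonant (*kituf*, *hiralok*, *eh*); -gu when the stem ends in a voiced consonant (*polov*, *zer*); -a when the stem ends in a vowel (*gifwubo*, *omjahu*).
Since the final sound of *jolak* is /k/ (a voiceless consonant), it takes -od, giving *jolakod*.
Since the final sound of *sudu* is /u/ (a vowel), it takes -a, giving *sudua*.
Since the final sound of *migor* is /r/ (a voiced consonant), it takes -gu, giving *migorgu*.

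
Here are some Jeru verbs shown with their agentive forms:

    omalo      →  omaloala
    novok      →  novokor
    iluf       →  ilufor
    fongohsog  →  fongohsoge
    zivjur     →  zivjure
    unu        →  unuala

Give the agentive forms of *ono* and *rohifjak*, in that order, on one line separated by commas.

The pattern is voicing of the final sound: -or when the stem ends in a voiceless consonant (*novok*, *iluf*); -e when the stem ends in a voiced consonant (*fongohsog*, *zivjur*); -ala when the stem ends in a vowel (*omalo*, *unu*).
The final sound of *ono* is /o/, which is a vowel, so the suffix is -ala, giving *onoala*.
*rohifjak* — final sound /k/ (a voiceless consonant) → -or → *rohifjakor*.

onoala, rohifjakor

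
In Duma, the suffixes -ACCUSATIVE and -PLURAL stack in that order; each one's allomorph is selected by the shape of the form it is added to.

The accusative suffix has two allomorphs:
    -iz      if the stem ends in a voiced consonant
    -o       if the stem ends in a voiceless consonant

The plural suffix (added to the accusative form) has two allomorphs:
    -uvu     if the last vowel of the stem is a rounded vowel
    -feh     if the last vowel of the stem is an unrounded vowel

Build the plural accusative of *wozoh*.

wozohouvu

*wozoh* — final consonant /h/ (voiceless) → -o → *wozoho*.
The accusative form *wozoho*: last vowel = /o/, a rounded vowel → -uvu → *wozohouvu*.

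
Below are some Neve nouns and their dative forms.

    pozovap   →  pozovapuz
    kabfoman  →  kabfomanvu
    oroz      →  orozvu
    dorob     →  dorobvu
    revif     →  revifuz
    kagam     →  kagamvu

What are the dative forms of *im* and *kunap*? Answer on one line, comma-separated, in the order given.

imvu, kunapuz

The alternation tracks the final consonant of the stem — -uz when the stem ends in a voiceless consonant (*pozovap*, *revif*); -vu when the stem ends in a voiced consonant (*kabfoman*, *oroz*, *dorob*, *kagam*).
*im*: final consonant = /m/, voiced → -vu → *imvu*.
The final consonant of *kunap* is /p/, which is voiceless, so the suffix is -uz, giving *kunapuz*.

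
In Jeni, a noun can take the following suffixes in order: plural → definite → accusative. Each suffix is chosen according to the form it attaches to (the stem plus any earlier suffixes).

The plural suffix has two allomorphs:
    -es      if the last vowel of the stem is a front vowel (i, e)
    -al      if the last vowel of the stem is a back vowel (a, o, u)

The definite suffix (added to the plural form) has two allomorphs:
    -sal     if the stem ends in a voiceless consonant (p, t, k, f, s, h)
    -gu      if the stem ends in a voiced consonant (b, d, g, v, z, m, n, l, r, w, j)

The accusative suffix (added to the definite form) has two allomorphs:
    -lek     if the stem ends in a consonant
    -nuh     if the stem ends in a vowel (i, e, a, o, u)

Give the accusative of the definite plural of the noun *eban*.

*eban* — last vowel /a/ (a back vowel) → -al → *ebanal*.
Since the final consonant of the plural form *ebanal* is /l/ (voiced), it takes -gu, giving *ebanalgu*.
Since the final sound of the definite form *ebanalgu* is /u/ (a vowel), it takes -nuh, giving *ebanalgunuh*.

ebanalgunuh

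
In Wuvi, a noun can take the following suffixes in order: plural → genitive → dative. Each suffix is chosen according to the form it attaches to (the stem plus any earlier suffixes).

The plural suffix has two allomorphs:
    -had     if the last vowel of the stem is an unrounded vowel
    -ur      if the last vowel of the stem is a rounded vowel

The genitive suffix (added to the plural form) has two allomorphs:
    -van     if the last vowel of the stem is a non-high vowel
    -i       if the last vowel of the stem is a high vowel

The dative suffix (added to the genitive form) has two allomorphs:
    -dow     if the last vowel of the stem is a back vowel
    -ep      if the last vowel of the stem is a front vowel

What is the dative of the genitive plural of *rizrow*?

rizrowuriep

Since the last vowel of *rizrow* is /o/ (a rounded vowel), it takes -ur, giving *rizrowur*.
The last vowel of the plural form *rizrowur* is /u/, which is a high vowel, so the genitive suffix is -i, giving *rizrowuri*.
The last vowel of the genitive form *rizrowuri* is /i/, which is a front vowel, so the dative suffix is -ep, giving *rizrowuriep*.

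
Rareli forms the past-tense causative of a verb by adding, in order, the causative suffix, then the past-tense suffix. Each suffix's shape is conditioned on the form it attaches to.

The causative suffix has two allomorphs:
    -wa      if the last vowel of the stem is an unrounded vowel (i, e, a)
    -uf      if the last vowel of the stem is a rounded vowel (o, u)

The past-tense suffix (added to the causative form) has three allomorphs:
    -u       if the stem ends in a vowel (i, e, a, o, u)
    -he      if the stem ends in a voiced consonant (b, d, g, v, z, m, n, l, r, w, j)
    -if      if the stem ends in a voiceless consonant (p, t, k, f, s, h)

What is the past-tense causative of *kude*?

kudewau

*kude* — last vowel /e/ (an unrounded vowel) → -wa → *kudewa*.
The causative form *kudewa*: final sound = /a/, a vowel → -u → *kudewau*.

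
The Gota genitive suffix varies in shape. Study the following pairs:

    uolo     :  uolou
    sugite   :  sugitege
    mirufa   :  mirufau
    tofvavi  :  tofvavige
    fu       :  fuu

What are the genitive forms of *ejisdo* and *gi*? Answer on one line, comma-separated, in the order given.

The alternation tracks the last vowel of the stem — -ge when the last vowel of the stem is a front vowel (*sugite*, *tofvavi*); -u when the last vowel of the stem is a back vowel (*uolo*, *mirufa*, *fu*).
*ejisdo* — last vowel /o/ (a back vowel) → -u → *ejisdou*.
Since the last vowel of *gi* is /i/ (a front vowel), it takes -ge, giving *gige*.

ejisdou, gige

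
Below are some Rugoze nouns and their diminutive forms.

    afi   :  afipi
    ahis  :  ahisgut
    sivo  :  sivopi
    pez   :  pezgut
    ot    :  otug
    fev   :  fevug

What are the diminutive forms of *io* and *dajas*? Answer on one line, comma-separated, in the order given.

The pattern is sibilance of the final sound: -gut when the stem ends in a sibilant (*ahis*, *pez*); -ug when the stem ends in a non-sibilant consonant (*ot*, *fev*); -pi when the stem ends in a vowel (*afi*, *sivo*).
*io*: final sound = /o/, a vowel → -pi → *iopi*.
Since the final sound of *dajas* is /s/ (a sibilant), it takes -gut, giving *dajasgut*.

iopi, dajasgut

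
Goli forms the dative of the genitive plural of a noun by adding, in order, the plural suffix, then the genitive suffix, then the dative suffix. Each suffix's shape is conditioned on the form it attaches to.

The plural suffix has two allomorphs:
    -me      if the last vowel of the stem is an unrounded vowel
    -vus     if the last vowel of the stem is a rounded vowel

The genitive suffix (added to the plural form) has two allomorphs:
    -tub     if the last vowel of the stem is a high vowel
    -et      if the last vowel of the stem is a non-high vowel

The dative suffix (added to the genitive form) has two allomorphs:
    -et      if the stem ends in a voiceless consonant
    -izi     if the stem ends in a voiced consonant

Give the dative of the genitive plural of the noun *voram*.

The last vowel of *voram* is /a/, which is an unrounded vowel, so the plural suffix is -me, giving *voramme*.
The plural form *voramme* — last vowel /e/ (a non-high vowel) → -et → *vorammeet*.
The genitive form *vorammeet* — final consonant /t/ (voiceless) → -et → *vorammeetet*.

vorammeetet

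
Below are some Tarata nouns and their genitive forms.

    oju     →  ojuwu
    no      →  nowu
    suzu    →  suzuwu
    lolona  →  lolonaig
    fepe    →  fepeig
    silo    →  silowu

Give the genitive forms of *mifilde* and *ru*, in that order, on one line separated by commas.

Looking at the last vowel of each stem: -wu when the last vowel of the stem is a rounded vowel (*oju*, *no*, *suzu*, *silo*); -ig when the last vowel of the stem is an unrounded vowel (*lolona*, *fepe*).
The last vowel of *mifilde* is /e/, which is an unrounded vowel, so the suffix is -ig, giving *mifildeig*.
Since the last vowel of *ru* is /u/ (a rounded vowel), it takes -wu, giving *ruwu*.

mifildeig, ruwu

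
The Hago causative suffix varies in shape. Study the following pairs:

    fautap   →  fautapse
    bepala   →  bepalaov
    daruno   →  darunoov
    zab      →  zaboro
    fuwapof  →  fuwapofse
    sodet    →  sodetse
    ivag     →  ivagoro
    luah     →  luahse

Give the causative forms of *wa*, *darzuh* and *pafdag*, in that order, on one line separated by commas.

The suffix is conditioned by the final sound: -se when the stem ends in a voiceless consonant (*fautap*, *fuwapof*, *sodet*, *luah*); -oro when the stem ends in a voiced consonant (*zab*, *ivag*); -ov when the stem ends in a vowel (*bepala*, *daruno*).
The final sound of *wa* is /a/, which is a vowel, so the suffix is -ov, giving *waov*.
*darzuh* — final sound /h/ (a voiceless consonant) → -se → *darzuhse*.
The final sound of *pafdag* is /g/, which is a voiced consonant, so the suffix is -oro, giving *pafdagoro*.

waov, darzuhse, pafdagoro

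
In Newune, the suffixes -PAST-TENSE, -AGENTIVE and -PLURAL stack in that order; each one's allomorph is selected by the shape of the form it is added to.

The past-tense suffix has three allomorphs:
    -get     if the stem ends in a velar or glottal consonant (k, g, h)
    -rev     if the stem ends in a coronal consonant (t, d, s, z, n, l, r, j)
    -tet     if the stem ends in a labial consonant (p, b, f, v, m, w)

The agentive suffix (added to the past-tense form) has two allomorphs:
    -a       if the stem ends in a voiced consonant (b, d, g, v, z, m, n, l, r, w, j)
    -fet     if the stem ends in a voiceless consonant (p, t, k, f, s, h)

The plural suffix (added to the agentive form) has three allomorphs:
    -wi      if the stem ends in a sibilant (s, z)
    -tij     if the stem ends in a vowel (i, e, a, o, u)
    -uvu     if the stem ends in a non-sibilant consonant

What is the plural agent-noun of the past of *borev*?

The final consonant of *borev* is /v/, which is labial, so the past-tense suffix is -tet, giving *borevtet*.
The past-tense form *borevtet*: final consonant = /t/, voiceless → -fet → *borevtetfet*.
Since the final sound of the agentive form *borevtetfet* is /t/ (a non-sibilant consonant), it takes -uvu, giving *borevtetfetuvu*.

borevtetfetuvu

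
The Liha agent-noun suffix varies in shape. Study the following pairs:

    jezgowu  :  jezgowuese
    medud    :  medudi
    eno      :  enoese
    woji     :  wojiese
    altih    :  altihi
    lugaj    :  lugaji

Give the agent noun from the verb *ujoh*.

ujohi

Looking at the final sound of each stem: -i when the stem ends in a consonant (*medud*, *altih*, *lugaj*); -ese when the stem ends in a vowel (*jezgowu*, *eno*, *woji*).
The final sound of *ujoh* is /h/, which is a consonant, so the suffix is -i, giving *ujohi*.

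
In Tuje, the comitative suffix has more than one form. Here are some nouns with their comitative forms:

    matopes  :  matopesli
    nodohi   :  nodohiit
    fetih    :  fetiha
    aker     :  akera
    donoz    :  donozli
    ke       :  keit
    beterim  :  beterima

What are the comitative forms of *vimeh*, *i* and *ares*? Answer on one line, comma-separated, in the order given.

vimeha, iit, aresli

Looking at the final sound of each stem: -li when the stem ends in a sibilant (*matopes*, *donoz*); -a when the stem ends in a non-sibilant consonant (*fetih*, *aker*, *beterim*); -it when the stem ends in a vowel (*nodohi*, *ke*).
Since the final sound of *vimeh* is /h/ (a non-sibilant consonant), it takes -a, giving *vimeha*.
Since the final sound of *i* is /i/ (a vowel), it takes -it, giving *iit*.
The final sound of *ares* is /s/, which is a sibilant, so the suffix is -li, giving *aresli*.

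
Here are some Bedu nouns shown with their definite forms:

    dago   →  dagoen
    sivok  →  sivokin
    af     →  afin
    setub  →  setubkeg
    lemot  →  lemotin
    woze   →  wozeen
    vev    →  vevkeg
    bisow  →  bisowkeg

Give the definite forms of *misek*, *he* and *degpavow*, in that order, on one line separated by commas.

The suffix is conditioned by the final sound: -in when the stem ends in a voiceless consonant (*sivok*, *af*, *lemot*); -keg when the stem ends in a voiced consonant (*setub*, *vev*, *bisow*); -en when the stem ends in a vowel (*dago*, *woze*).
*misek* — final sound /k/ (a voiceless consonant) → -in → *misekin*.
*he*: final sound = /e/, a vowel → -en → *heen*.
*degpavow*: final sound = /w/, a voiced consonant → -keg → *degpavowkeg*.

misekin, heen, degpavowkeg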